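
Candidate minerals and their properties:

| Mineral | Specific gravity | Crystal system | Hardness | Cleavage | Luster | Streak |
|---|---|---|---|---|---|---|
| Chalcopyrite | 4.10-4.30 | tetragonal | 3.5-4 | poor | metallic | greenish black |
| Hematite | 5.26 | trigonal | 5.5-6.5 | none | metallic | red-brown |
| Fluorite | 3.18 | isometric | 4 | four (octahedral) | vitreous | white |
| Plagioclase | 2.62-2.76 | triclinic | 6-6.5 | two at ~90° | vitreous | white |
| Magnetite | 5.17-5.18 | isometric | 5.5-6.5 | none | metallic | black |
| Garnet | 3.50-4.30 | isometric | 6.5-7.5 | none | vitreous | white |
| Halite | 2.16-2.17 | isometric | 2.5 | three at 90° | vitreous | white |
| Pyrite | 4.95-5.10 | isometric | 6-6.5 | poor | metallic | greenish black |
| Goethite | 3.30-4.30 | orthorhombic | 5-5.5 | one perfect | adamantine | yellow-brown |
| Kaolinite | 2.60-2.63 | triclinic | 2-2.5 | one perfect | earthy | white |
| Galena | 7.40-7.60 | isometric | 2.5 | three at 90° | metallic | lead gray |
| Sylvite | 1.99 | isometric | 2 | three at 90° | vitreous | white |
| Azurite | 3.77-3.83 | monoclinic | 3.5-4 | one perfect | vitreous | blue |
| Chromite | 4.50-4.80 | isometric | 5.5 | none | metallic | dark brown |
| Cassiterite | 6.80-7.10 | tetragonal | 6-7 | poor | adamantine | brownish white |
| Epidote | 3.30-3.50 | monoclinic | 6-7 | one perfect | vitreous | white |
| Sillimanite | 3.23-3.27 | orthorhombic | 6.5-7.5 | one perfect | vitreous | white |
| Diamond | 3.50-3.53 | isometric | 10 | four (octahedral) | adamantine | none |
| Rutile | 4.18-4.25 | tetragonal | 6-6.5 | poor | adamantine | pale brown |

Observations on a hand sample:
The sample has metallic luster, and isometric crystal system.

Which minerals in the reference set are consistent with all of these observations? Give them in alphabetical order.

Chromite, Galena, Magnetite, Pyrite

Metallic luster — only Chalcopyrite, Hematite, Magnetite, Pyrite, Galena, Chromite remain.
Isometric crystal system eliminates Chalcopyrite, Hematite.
The minerals that satisfy all observations are Chromite, Galena, Magnetite, Pyrite.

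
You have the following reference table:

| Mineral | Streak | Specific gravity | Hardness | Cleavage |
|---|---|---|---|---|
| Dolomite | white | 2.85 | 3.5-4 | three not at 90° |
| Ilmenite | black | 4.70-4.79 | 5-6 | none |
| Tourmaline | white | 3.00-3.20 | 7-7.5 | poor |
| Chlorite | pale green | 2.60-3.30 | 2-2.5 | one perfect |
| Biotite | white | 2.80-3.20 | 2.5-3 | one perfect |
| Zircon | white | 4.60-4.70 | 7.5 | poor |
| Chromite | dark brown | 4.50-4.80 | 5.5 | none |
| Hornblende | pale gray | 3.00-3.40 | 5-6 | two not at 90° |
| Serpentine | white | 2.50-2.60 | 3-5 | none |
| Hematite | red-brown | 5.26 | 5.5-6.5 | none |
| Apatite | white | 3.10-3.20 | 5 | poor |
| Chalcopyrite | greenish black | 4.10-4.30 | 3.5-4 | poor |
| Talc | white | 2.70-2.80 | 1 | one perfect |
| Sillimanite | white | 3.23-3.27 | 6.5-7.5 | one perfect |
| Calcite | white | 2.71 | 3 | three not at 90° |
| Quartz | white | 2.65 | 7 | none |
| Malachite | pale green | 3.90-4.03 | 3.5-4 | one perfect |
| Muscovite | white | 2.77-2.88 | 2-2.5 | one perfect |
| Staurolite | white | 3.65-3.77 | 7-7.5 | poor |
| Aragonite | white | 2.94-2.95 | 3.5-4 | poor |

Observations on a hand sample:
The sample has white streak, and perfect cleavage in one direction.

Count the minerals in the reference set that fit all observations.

White streak: only Dolomite, Tourmaline, Biotite, Zircon, Serpentine, Apatite, Talc, Sillimanite, Calcite, Quartz, Muscovite, Staurolite, Aragonite remain.
Perfect cleavage in one direction: only Biotite, Talc, Sillimanite, Muscovite remain.
Consistent with every observation: Biotite, Muscovite, Sillimanite, Talc.
That is 4 minerals.

4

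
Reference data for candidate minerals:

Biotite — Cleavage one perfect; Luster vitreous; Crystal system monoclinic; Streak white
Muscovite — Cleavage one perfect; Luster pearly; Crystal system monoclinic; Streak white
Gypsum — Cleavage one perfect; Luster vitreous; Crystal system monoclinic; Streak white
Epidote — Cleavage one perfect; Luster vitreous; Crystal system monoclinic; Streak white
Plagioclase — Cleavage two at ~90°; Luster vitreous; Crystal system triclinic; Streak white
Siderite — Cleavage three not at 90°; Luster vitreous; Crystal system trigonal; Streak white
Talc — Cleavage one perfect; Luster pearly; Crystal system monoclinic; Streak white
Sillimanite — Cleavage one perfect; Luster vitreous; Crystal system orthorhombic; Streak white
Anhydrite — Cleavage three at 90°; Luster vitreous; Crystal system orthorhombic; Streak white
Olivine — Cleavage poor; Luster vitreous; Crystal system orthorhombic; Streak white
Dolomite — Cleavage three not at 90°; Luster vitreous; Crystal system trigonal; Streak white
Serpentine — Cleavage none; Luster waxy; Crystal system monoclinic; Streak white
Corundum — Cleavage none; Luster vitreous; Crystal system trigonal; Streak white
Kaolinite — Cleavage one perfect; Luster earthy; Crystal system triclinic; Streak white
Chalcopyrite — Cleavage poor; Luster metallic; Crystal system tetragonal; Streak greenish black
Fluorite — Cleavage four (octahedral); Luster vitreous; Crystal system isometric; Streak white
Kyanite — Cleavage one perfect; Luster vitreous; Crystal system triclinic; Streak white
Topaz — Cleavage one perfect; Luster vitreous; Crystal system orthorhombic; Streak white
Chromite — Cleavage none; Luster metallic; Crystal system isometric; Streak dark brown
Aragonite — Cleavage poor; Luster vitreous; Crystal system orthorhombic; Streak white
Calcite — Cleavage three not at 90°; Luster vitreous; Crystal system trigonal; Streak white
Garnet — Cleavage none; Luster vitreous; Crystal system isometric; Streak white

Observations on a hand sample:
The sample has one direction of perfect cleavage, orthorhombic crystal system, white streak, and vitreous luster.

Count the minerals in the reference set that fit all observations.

One direction of perfect cleavage — narrows the field to Biotite, Muscovite, Gypsum, Epidote, Talc, Sillimanite, Kaolinite, Kyanite, Topaz.
Orthorhombic crystal system — only Sillimanite, Topaz remain.
White streak — every remaining candidate is consistent.
Vitreous luster — consistent with all remaining minerals.
The minerals that satisfy all observations are Sillimanite, Topaz.
That is 2 minerals.

2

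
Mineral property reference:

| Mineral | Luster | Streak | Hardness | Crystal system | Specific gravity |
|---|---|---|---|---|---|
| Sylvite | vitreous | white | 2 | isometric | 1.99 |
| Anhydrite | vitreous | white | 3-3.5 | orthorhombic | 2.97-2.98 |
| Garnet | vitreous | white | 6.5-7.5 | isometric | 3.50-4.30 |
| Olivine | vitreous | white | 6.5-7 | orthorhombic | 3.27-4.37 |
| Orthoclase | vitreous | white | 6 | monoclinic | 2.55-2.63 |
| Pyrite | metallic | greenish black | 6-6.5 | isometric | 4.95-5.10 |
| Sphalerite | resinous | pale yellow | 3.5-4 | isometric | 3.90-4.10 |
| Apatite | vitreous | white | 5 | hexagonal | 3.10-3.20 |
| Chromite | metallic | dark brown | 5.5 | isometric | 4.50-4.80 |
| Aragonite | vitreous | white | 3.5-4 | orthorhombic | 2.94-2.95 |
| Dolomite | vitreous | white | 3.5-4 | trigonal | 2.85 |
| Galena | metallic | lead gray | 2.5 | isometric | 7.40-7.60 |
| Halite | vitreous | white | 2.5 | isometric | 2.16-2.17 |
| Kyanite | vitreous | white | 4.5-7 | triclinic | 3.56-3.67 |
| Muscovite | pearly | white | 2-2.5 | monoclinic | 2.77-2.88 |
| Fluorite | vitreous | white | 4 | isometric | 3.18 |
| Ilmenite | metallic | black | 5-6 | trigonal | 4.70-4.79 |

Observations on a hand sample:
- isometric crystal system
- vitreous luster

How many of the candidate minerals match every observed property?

4

Isometric crystal system: leaves Sylvite, Garnet, Pyrite, Sphalerite, Chromite, Galena, Halite, Fluorite.
Vitreous luster eliminates Pyrite, Sphalerite, Chromite, Galena.
Consistent with every observation: Fluorite, Garnet, Halite, Sylvite.
That is 4 minerals.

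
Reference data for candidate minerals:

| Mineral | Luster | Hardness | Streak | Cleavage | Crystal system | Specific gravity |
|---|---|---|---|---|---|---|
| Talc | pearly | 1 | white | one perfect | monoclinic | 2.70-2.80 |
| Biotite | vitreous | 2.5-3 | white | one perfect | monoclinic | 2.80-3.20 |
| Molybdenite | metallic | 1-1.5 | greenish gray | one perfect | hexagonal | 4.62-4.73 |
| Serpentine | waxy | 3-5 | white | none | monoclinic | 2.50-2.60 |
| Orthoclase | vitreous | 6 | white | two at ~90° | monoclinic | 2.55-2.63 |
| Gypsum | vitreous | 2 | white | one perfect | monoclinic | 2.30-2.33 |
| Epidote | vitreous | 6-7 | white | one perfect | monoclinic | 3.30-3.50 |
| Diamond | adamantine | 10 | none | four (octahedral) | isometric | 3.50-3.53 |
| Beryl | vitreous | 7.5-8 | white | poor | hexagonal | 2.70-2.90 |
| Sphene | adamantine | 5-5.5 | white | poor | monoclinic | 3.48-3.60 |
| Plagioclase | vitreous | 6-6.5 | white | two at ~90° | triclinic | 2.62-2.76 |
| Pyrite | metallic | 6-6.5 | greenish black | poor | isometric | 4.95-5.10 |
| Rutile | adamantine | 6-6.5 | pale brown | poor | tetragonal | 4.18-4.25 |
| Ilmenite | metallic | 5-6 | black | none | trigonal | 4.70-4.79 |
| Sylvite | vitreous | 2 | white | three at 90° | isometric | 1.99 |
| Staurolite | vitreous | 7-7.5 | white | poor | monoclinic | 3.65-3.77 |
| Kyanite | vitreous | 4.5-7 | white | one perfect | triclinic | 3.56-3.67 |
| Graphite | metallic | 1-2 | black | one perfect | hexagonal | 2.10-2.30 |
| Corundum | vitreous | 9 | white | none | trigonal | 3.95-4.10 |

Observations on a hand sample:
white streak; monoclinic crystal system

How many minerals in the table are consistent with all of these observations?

White streak rules out Molybdenite, Diamond, Pyrite, Rutile, Ilmenite, Graphite.
Monoclinic crystal system is inconsistent with Beryl, Plagioclase, Sylvite, Kyanite, Corundum.
Consistent with every observation: Biotite, Epidote, Gypsum, Orthoclase, Serpentine, Sphene, Staurolite, Talc.
That is 8 minerals.

8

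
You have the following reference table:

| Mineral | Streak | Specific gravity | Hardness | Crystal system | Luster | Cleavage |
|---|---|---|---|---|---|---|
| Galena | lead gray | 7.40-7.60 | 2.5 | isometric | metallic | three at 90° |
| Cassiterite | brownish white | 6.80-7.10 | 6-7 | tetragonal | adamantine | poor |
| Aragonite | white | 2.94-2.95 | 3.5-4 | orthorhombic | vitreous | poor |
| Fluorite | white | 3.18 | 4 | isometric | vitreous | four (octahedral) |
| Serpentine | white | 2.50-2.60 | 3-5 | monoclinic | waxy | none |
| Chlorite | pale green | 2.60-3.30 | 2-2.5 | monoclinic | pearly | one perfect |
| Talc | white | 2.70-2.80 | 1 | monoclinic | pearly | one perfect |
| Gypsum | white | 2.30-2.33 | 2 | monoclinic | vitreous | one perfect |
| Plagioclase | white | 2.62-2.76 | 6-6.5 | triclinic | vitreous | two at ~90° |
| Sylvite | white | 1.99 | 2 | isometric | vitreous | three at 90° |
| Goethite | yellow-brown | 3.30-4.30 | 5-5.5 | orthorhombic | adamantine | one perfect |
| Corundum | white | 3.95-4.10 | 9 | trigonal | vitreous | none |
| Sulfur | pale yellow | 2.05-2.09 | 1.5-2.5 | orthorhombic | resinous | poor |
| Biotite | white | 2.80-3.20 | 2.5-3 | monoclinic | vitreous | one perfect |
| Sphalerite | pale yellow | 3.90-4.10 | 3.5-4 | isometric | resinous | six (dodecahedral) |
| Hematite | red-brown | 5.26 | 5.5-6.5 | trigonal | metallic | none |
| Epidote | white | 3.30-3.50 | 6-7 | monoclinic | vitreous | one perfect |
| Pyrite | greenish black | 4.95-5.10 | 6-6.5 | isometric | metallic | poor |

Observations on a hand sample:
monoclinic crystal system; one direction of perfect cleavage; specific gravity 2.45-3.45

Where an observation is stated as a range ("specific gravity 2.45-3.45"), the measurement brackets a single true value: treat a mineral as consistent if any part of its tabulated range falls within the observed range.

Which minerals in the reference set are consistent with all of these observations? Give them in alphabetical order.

Biotite, Chlorite, Epidote, Talc

Monoclinic crystal system: narrows the field to Serpentine, Chlorite, Talc, Gypsum, Biotite, Epidote.
One direction of perfect cleavage excludes Serpentine.
Specific gravity 2.45-3.45 rules out Gypsum.
The minerals that satisfy all observations are Biotite, Chlorite, Epidote, Talc.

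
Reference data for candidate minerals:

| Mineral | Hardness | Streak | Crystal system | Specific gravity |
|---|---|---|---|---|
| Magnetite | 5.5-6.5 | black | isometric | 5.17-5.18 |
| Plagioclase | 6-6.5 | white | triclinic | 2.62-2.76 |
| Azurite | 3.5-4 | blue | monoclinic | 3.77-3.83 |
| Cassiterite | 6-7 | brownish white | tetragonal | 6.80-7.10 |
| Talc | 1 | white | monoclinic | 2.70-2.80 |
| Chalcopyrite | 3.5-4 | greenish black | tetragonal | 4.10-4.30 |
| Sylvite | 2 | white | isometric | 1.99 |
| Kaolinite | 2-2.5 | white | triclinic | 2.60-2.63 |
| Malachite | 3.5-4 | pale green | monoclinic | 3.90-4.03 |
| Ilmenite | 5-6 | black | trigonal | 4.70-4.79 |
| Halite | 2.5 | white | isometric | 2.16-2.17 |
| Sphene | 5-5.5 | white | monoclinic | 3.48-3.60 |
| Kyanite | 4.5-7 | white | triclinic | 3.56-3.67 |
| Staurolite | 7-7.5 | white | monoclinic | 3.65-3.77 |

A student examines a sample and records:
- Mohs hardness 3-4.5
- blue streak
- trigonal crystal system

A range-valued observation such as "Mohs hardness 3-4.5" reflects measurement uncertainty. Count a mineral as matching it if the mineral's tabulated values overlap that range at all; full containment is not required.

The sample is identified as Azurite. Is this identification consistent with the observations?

Mohs hardness 3-4.5 — consistent with Azurite (hardness 3.5-4).
Blue streak — consistent with Azurite (blue streak).
Trigonal crystal system — Azurite has monoclinic system; which does not match.
Crystal system alone is enough to reject Azurite.

Inconsistent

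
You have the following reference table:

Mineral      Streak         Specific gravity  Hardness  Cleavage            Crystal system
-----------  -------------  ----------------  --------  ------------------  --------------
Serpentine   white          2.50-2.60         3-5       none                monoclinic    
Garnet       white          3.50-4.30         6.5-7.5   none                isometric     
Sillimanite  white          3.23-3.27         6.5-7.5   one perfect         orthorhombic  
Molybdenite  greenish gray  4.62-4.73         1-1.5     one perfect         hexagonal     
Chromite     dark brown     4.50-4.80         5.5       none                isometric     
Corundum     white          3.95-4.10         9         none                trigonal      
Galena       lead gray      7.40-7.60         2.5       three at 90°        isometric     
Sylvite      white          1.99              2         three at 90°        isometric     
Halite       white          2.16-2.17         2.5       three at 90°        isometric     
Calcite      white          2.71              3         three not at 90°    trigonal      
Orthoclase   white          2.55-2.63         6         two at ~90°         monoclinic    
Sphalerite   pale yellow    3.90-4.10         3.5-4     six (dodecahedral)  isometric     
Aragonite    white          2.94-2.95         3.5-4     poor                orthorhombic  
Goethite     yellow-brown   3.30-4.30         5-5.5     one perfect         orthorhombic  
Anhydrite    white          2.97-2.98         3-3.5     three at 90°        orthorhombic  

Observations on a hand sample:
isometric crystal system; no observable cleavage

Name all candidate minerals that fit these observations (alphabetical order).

Chromite, Garnet

Isometric crystal system: only Garnet, Chromite, Galena, Sylvite, Halite, Sphalerite remain.
No observable cleavage: Garnet, Chromite remain.
Consistent with every observation: Chromite, Garnet.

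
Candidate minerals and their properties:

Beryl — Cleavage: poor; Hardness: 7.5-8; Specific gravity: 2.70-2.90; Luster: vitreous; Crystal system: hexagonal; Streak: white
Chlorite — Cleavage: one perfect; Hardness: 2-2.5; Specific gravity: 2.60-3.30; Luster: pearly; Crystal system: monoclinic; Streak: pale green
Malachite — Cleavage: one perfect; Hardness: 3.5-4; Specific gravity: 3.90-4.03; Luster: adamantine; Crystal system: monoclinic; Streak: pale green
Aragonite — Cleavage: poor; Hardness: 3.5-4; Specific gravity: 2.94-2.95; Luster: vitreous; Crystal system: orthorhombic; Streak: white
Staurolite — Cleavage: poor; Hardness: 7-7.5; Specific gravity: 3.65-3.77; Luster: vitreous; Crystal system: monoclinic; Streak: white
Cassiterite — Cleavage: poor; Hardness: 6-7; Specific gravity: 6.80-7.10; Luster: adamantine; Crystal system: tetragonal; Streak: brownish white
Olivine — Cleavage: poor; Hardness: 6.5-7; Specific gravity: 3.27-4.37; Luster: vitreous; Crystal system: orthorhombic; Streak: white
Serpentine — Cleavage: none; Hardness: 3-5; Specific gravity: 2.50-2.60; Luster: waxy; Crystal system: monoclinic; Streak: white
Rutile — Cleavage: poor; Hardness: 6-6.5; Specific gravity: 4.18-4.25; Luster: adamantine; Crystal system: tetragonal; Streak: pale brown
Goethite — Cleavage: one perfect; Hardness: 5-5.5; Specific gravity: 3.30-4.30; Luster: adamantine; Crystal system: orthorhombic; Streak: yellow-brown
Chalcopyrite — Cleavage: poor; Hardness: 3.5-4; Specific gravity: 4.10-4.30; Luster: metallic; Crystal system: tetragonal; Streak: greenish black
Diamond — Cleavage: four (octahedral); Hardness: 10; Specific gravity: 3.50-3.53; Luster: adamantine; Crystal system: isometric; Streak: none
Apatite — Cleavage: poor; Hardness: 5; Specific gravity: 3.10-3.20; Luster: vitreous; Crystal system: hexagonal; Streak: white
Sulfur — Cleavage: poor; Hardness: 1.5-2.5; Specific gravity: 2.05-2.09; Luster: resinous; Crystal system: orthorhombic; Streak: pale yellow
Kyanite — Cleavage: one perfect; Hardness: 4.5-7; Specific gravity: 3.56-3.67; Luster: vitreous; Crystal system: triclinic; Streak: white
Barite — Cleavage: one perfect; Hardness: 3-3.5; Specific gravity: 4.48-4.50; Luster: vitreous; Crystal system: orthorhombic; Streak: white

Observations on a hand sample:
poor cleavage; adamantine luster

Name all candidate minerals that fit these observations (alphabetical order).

Cassiterite, Rutile

Poor cleavage: only Beryl, Aragonite, Staurolite, Cassiterite, Olivine, Rutile, Chalcopyrite, Apatite, Sulfur remain.
Adamantine luster: leaves Cassiterite, Rutile.
Consistent with every observation: Cassiterite, Rutile.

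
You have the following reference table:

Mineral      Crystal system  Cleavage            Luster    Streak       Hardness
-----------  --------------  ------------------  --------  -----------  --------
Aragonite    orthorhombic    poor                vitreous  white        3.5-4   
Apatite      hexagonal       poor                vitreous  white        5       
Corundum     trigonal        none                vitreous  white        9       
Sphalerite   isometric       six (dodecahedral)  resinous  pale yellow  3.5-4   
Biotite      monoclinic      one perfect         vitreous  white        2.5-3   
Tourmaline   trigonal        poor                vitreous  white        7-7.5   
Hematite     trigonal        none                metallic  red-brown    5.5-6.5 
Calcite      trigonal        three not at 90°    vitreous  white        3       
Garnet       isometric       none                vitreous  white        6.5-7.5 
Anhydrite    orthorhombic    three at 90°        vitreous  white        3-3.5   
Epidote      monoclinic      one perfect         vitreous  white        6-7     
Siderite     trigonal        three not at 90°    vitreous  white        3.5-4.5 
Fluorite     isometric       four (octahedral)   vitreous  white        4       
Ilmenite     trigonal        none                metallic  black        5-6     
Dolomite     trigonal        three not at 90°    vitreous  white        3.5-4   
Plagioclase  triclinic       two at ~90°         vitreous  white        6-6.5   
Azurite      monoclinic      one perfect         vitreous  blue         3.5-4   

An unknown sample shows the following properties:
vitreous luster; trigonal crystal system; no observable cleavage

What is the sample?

Vitreous luster eliminates Sphalerite, Hematite, Ilmenite.
Trigonal crystal system: narrows the field to Corundum, Tourmaline, Calcite, Siderite, Dolomite.
No observable cleavage: Corundum remains.
The only mineral consistent with every observation is Corundum.

Corundum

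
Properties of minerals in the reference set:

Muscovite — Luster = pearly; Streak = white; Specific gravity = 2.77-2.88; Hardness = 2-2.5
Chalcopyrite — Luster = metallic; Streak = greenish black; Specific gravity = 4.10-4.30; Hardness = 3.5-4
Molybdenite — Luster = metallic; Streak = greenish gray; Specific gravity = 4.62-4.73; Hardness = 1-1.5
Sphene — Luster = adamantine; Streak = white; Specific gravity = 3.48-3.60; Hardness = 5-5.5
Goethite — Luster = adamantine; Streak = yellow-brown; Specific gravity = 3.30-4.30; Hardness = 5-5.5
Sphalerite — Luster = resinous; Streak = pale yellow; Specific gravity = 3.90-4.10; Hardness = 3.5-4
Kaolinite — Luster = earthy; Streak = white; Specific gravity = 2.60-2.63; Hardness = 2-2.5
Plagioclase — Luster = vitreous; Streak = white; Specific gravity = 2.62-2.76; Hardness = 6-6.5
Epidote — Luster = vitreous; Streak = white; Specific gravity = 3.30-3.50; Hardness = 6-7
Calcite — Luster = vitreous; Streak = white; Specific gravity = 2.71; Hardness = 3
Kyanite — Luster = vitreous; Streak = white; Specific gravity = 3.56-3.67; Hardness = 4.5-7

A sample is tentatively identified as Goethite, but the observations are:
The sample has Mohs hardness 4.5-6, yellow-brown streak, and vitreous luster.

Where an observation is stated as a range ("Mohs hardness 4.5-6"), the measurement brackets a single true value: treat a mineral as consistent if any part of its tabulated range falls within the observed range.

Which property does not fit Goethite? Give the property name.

luster

Mohs hardness 4.5-6: Goethite has hardness 5-5.5 — agrees.
Yellow-brown streak: Goethite has yellow-brown streak — agrees.
Vitreous luster: Goethite has adamantine luster — inconsistent.
Only the luster is inconsistent.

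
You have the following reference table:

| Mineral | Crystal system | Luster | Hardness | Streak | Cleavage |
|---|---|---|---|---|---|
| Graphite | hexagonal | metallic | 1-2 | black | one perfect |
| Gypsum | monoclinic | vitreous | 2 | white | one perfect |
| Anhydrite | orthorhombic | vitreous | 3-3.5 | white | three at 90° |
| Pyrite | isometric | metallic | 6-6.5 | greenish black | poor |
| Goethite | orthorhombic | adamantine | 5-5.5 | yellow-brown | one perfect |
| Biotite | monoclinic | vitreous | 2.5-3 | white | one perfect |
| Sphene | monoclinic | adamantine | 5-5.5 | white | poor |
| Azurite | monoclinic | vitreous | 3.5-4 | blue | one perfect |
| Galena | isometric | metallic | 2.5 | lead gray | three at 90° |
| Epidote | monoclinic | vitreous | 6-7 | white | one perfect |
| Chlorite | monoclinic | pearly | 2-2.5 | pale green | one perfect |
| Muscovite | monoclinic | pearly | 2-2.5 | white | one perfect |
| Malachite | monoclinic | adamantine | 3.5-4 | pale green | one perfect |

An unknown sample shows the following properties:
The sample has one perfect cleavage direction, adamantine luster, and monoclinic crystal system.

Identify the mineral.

One perfect cleavage direction eliminates Anhydrite, Pyrite, Sphene, Galena.
Adamantine luster — narrows the field to Goethite, Malachite.
Monoclinic crystal system rules out Goethite.
The only mineral consistent with every observation is Malachite.

Malachite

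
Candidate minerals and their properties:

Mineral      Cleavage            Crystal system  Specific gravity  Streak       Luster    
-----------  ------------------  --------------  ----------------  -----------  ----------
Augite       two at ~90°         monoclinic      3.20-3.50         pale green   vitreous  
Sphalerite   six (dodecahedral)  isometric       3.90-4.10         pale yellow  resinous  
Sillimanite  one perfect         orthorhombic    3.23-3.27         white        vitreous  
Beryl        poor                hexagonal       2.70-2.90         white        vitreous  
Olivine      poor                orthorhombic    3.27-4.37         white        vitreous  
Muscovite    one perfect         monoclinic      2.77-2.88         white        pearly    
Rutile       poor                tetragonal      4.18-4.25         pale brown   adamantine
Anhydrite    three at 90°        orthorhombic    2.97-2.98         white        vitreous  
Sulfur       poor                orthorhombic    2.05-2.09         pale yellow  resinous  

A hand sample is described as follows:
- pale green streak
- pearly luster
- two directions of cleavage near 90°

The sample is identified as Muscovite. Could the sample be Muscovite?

Inconsistent

Pale green streak — Muscovite has white streak; inconsistent.
Pearly luster — consistent with Muscovite (pearly luster).
Two directions of cleavage near 90° — Muscovite has cleavage one perfect; inconsistent.
2 of the observed properties are inconsistent with Muscovite.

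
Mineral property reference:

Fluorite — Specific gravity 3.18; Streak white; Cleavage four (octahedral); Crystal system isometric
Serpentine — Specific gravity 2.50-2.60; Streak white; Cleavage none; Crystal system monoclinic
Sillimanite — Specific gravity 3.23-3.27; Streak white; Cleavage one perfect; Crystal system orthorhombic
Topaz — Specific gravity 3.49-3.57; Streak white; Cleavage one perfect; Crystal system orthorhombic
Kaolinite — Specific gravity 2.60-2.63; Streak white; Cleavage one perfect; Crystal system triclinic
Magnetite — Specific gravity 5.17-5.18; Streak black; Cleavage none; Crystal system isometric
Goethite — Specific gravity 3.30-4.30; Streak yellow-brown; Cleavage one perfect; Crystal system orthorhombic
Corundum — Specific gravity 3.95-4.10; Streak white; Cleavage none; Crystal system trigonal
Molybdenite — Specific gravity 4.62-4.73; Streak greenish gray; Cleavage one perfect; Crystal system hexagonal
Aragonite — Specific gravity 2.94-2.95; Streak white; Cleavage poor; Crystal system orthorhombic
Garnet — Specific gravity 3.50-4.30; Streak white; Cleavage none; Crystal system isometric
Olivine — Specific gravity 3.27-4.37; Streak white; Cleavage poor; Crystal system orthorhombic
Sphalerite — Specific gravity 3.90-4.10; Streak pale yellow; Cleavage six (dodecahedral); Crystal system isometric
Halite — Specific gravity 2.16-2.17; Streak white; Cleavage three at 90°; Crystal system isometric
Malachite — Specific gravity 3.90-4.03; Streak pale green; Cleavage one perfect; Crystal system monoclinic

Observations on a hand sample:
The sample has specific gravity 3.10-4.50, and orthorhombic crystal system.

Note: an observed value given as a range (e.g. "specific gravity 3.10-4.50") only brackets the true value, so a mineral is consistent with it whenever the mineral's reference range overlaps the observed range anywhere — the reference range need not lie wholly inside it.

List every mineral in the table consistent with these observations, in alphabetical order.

Specific gravity 3.10-4.50 rules out Serpentine, Kaolinite, Magnetite, Molybdenite, Aragonite, Halite.
Orthorhombic crystal system — narrows the field to Sillimanite, Topaz, Goethite, Olivine.
Remaining candidates: Goethite, Olivine, Sillimanite, Topaz.

Goethite, Olivine, Sillimanite, Topaz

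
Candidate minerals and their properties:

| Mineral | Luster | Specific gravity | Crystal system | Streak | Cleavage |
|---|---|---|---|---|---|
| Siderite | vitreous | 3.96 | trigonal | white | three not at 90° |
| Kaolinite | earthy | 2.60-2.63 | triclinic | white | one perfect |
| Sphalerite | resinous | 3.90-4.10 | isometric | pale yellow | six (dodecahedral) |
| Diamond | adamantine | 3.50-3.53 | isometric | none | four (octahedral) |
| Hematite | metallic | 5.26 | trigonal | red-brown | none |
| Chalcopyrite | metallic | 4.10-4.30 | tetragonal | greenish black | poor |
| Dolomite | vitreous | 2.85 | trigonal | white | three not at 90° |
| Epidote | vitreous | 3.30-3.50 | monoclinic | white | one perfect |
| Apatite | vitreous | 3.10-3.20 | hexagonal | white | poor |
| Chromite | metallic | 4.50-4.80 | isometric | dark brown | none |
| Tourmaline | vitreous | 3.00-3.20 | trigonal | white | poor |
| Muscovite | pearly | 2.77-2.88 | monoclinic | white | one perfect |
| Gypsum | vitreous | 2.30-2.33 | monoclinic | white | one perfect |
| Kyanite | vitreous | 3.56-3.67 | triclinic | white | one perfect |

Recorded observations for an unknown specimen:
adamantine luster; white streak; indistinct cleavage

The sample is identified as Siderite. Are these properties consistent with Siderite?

Adamantine luster — Siderite has vitreous luster; inconsistent.
White streak — consistent with Siderite (white streak).
Indistinct cleavage — Siderite has cleavage three not at 90°; inconsistent.
2 of the observed properties are inconsistent with Siderite.

Inconsistent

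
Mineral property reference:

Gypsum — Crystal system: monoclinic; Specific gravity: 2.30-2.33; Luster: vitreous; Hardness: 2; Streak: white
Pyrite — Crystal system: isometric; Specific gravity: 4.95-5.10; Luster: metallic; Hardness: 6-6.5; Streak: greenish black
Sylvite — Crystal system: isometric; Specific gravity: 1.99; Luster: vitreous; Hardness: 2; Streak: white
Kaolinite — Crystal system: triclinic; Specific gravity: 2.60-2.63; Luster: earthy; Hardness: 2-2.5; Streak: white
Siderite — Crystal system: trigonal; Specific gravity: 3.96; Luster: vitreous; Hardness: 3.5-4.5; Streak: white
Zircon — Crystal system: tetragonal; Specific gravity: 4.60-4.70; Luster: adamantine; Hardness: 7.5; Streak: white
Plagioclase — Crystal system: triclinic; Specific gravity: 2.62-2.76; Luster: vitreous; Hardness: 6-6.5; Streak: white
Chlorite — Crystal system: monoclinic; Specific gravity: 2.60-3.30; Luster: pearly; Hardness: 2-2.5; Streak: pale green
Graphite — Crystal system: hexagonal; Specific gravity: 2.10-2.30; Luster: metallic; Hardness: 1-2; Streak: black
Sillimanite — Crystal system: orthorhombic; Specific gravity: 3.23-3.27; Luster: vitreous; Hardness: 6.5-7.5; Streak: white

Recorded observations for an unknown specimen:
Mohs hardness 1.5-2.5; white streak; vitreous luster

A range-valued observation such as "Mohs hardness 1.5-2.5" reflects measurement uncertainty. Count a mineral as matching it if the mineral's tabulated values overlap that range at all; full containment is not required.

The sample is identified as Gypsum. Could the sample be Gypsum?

Mohs hardness 1.5-2.5 — matches Gypsum (hardness 2).
White streak — matches Gypsum (white streak).
Vitreous luster — matches Gypsum (vitreous luster).
All observations are consistent with the tabulated values for Gypsum.

Consistent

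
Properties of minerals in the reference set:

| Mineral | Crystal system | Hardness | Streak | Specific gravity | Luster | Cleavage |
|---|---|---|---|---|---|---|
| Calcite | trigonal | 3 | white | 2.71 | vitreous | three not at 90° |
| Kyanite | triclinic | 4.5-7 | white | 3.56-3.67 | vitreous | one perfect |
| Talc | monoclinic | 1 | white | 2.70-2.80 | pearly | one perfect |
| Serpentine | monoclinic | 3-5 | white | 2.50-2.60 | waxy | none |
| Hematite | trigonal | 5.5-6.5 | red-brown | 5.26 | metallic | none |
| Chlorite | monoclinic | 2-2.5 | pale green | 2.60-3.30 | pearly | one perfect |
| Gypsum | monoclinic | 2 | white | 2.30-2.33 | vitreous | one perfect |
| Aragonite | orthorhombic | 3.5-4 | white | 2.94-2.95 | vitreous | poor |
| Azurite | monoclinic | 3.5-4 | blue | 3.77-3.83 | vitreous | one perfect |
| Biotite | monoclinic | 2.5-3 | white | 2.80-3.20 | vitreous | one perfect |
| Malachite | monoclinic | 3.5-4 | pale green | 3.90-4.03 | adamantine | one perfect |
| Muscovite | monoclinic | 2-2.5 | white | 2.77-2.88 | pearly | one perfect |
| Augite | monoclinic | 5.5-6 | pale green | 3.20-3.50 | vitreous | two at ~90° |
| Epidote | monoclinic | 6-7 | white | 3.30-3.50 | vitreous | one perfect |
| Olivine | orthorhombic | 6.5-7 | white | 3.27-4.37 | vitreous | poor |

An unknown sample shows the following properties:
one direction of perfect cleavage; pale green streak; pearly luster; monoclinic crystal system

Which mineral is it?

Chlorite

One direction of perfect cleavage eliminates Calcite, Serpentine, Hematite, Aragonite, Augite, Olivine.
Pale green streak: narrows the field to Chlorite, Malachite.
Pearly luster eliminates Malachite.
Monoclinic crystal system: no further eliminations.
Chlorite is the sole remaining match.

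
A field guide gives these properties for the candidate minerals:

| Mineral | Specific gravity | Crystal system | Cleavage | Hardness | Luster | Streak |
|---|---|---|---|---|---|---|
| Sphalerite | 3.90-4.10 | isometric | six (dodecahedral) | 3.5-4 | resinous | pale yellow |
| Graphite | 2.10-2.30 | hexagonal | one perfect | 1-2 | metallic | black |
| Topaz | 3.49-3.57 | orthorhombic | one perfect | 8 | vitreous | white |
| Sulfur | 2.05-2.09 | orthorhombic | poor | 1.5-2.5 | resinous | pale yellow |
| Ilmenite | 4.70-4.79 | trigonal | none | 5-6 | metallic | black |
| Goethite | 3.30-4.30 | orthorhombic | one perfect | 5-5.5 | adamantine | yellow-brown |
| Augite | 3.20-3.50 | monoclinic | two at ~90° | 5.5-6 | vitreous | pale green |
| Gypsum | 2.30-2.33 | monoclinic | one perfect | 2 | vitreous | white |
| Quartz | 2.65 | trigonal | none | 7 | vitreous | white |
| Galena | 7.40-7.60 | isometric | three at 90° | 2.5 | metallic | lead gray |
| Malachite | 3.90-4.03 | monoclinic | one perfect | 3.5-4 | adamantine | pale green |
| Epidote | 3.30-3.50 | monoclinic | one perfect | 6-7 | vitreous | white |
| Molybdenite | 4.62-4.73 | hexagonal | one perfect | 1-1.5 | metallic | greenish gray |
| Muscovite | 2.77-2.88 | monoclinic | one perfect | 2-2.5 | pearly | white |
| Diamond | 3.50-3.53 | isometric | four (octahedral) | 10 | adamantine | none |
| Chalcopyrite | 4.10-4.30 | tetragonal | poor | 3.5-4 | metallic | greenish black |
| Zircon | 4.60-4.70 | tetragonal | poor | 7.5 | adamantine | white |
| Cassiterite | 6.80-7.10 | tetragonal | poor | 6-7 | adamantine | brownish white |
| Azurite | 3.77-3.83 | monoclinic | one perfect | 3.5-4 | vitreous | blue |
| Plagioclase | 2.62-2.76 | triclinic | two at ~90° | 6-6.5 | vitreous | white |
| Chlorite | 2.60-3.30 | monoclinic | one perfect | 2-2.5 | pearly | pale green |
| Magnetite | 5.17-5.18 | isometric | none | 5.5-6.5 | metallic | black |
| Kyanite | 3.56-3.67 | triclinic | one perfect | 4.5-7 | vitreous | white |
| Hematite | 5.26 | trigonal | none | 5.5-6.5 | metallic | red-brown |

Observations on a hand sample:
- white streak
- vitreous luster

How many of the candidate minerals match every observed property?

6

White streak — Topaz, Gypsum, Quartz, Epidote, Muscovite, Zircon, Plagioclase, Kyanite remain.
Vitreous luster excludes Muscovite, Zircon.
Consistent with every observation: Epidote, Gypsum, Kyanite, Plagioclase, Quartz, Topaz.
That is 6 minerals.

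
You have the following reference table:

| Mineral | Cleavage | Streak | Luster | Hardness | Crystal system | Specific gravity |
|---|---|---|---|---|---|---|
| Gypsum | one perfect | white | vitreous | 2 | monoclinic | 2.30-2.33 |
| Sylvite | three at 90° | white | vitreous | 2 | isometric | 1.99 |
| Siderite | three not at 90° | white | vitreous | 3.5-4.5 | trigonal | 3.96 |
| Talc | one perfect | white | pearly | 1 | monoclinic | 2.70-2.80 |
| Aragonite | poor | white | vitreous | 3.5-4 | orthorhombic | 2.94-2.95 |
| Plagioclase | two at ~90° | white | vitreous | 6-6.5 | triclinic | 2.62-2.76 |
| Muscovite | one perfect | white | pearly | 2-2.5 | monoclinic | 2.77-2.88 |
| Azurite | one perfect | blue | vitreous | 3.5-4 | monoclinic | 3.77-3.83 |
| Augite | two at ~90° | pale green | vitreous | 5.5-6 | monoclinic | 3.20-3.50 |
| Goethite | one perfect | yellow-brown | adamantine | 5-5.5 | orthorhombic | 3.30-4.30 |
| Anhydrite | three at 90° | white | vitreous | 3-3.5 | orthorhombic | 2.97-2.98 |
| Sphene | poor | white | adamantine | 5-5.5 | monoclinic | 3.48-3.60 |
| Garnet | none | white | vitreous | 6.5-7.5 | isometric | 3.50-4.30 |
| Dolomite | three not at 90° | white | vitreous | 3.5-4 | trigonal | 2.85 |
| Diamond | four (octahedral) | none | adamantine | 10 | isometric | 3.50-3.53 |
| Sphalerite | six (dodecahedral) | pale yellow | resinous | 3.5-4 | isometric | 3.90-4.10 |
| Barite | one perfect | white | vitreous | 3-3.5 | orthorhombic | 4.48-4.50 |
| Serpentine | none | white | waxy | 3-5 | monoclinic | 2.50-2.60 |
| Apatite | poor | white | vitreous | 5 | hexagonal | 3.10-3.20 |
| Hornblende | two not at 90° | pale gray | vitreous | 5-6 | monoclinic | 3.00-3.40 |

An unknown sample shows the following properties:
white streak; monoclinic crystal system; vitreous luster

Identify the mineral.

Gypsum

White streak rules out Azurite, Augite, Goethite, Diamond, Sphalerite, Hornblende.
Monoclinic crystal system: narrows the field to Gypsum, Talc, Muscovite, Sphene, Serpentine.
Vitreous luster: leaves Gypsum.
The only mineral consistent with every observation is Gypsum.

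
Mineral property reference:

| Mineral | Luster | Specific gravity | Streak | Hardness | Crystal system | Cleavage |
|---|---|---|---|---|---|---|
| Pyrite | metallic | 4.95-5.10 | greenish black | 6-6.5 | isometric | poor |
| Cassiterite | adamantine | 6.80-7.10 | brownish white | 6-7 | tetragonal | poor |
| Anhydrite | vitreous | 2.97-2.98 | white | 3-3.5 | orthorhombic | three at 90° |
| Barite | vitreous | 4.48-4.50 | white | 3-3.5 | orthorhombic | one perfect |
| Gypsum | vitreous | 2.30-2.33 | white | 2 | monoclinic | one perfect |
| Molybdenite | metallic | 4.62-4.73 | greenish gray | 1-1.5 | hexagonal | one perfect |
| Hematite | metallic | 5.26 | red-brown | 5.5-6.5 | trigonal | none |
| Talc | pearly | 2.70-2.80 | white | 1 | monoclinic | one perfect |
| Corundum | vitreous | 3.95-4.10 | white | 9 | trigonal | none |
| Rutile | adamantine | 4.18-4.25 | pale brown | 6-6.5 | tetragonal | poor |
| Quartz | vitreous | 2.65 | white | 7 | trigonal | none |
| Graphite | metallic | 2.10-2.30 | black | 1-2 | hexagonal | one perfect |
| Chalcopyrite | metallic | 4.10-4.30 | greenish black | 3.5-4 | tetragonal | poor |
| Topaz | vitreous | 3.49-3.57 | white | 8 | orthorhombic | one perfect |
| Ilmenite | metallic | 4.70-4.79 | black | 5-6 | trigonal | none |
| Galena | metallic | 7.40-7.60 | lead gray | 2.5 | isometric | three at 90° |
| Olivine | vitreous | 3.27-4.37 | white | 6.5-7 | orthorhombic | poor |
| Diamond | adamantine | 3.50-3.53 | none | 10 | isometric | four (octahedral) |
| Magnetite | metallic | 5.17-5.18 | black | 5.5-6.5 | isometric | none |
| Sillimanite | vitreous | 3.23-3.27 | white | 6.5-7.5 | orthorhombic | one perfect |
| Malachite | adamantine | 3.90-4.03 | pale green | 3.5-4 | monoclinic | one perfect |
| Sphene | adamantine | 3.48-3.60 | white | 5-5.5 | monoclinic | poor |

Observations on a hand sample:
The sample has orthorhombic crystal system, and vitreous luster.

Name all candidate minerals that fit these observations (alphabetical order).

Anhydrite, Barite, Olivine, Sillimanite, Topaz

Orthorhombic crystal system: leaves Anhydrite, Barite, Topaz, Olivine, Sillimanite.
Vitreous luster: consistent with all remaining minerals.
Consistent with every observation: Anhydrite, Barite, Olivine, Sillimanite, Topaz.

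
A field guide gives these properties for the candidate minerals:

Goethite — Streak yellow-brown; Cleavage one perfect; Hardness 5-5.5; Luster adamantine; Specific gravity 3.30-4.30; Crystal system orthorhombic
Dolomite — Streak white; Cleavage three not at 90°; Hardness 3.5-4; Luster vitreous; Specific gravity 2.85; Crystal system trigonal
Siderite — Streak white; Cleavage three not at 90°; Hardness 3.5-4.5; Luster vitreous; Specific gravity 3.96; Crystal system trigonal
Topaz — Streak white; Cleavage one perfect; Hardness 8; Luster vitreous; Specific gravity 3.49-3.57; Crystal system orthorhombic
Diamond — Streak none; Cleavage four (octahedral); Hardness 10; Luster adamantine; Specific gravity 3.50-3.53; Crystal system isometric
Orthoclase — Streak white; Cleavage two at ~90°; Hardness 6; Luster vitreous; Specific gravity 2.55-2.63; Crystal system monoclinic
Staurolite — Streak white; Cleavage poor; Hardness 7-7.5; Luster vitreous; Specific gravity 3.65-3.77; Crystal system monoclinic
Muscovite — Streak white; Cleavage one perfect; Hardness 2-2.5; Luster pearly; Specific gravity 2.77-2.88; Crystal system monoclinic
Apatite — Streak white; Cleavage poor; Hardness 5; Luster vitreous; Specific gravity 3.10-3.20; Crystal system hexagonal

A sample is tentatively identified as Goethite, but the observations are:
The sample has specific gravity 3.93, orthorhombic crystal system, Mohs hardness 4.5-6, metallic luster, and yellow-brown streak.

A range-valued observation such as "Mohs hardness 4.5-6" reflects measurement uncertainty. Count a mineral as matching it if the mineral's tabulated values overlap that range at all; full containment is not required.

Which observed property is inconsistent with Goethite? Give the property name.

Specific gravity 3.93: Goethite has SG 3.30-4.30 — within range.
Orthorhombic crystal system: Goethite has orthorhombic system — within range.
Mohs hardness 4.5-6: Goethite has hardness 5-5.5 — within range.
Metallic luster: Goethite has adamantine luster — outside the reference range.
Yellow-brown streak: Goethite has yellow-brown streak — within range.
The luster is the one property that does not fit.

luster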